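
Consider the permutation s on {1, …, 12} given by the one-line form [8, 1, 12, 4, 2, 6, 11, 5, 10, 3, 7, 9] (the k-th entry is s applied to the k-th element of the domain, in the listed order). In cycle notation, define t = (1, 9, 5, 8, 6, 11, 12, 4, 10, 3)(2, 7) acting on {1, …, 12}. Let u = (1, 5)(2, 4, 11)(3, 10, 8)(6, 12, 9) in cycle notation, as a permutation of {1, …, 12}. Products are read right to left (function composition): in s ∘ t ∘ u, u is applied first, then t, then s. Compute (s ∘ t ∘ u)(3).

12

Apply the permutations in order: u(3) = 10, then t(10) = 3, then s(3) = 12. So (s ∘ t ∘ u)(3) = 12.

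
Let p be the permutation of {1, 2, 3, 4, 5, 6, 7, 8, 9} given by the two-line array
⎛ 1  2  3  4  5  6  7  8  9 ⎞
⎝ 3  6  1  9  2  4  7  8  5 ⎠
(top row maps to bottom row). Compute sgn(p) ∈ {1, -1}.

In disjoint-cycle form the cycle lengths are 5, 2, 1, 1.
A cycle of length ℓ contributes ℓ−1 transpositions, so p is a product of 4 + 1 = 5 transpositions — odd.

-1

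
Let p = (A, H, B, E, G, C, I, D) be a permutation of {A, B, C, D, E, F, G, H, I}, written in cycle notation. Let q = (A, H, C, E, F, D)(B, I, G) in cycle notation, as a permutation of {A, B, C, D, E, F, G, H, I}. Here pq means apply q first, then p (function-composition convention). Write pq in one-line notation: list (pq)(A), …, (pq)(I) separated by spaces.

B D G H F A E I C

Chase each element through q then p: A → H → B; B → I → D; C → E → G; D → A → H; E → F → F; F → D → A; G → B → E; H → C → I; I → G → C.
Collecting the images, pq = [B D G H F A E I C].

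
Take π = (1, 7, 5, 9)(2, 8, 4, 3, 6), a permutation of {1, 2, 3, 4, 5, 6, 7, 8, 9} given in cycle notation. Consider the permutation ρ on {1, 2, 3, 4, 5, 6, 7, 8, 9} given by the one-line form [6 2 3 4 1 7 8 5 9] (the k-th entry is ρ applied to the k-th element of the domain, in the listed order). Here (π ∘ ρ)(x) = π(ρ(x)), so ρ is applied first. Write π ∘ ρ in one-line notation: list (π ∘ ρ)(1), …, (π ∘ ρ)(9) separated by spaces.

2 8 6 3 7 5 4 9 1

(π ∘ ρ)(x) = π(ρ(x)). Computing each image: π(ρ(1)) = π(6) = 2, π(ρ(2)) = π(2) = 8, π(ρ(3)) = π(3) = 6, π(ρ(4)) = π(4) = 3, π(ρ(5)) = π(1) = 7, π(ρ(6)) = π(7) = 5, π(ρ(7)) = π(8) = 4, π(ρ(8)) = π(5) = 9, π(ρ(9)) = π(9) = 1.
Hence π ∘ ρ = [2 8 6 3 7 5 4 9 1].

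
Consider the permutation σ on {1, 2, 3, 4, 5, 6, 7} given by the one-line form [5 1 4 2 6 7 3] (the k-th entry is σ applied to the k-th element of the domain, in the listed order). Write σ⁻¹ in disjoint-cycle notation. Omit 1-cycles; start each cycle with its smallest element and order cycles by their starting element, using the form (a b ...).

First write σ in disjoint cycles: (1 5 6 7 3 4 2).
Reversing each cycle (and rotating so the smallest element leads) gives σ⁻¹ = (1 2 4 3 7 6 5).

(1 2 4 3 7 6 5)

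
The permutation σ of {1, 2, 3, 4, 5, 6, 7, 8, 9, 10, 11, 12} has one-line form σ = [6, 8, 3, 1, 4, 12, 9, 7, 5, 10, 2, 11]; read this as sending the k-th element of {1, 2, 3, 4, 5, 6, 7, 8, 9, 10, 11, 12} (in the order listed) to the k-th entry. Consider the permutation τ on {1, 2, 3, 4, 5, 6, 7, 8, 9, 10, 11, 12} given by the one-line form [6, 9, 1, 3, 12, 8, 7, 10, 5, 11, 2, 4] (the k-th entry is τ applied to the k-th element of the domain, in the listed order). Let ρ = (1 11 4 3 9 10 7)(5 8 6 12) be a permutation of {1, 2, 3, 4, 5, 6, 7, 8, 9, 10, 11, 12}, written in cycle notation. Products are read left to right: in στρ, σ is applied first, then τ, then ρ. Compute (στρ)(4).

12

Apply the permutations in order: σ(4) = 1, then τ(1) = 6, then ρ(6) = 12. So (στρ)(4) = 12.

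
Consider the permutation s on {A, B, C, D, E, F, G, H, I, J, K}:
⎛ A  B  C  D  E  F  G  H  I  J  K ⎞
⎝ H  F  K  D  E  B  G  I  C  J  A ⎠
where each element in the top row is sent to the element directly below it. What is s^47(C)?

A

Tracing C → K → … returns to C after 5 steps, so C lies in a 5-cycle (A, H, I, C, K).
On a 5-cycle, s^5 is the identity, so s^47 = s^2 there (47 ≡ 2 mod 5).
Advancing 2 steps from C: C → K → A.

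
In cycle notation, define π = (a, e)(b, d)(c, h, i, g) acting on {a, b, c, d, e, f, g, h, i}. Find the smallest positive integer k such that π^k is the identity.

The disjoint cycles have lengths 4, 2, 2, 1.
The order of π is the least common multiple of its cycle lengths: lcm(4, 2, 2) = 4.

4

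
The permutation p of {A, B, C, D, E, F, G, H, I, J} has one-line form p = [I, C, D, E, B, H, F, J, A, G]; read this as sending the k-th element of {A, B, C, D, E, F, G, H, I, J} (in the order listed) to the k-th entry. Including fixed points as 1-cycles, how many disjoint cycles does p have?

3

The cycle decomposition is (A I)(B C D E)(F H J G), which has 3 cycles (counting 1-cycles).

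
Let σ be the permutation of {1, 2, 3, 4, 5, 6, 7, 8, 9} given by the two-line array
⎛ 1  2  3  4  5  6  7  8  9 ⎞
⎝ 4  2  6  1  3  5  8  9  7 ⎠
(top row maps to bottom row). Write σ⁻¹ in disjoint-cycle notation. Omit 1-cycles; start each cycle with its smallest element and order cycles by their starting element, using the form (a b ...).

(1 4)(3 5 6)(7 9 8)

First write σ in disjoint cycles: (1 4)(3 6 5)(7 8 9).
Reversing each cycle (and rotating so the smallest element leads) gives σ⁻¹ = (1 4)(3 5 6)(7 9 8).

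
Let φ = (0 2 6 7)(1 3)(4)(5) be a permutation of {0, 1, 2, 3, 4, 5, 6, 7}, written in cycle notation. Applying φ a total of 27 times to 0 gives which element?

7

0 lies in the 4-cycle (0 2 6 7).
Since the cycle has length 4, φ^27 acts on it the same as φ^3 (27 mod 4 = 3).
Stepping 3 places around the cycle: 0 → 2 → 6 → 7.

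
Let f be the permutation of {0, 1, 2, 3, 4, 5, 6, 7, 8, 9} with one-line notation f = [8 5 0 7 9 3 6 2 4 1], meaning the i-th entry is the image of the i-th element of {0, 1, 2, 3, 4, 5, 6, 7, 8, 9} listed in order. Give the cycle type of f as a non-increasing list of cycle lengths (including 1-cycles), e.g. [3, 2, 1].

The disjoint cycles are (0, 8, 4, 9, 1, 5, 3, 7, 2)(6), with lengths 9, 1 in non-increasing order.

[9, 1]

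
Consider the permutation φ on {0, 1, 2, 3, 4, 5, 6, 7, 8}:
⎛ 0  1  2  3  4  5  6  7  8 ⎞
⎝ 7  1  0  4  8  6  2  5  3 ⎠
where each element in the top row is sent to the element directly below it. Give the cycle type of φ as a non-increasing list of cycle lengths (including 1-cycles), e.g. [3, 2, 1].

[5, 3, 1]

The disjoint cycles are (0 7 5 6 2)(1)(3 4 8), with lengths 5, 3, 1 in non-increasing order.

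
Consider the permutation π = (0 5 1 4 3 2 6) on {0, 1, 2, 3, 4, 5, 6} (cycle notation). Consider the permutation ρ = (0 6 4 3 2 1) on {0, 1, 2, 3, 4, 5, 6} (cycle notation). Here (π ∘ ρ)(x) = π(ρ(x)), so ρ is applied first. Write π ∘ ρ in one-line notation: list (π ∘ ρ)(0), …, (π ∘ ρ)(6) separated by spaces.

0 5 4 6 2 1 3

(π ∘ ρ)(x) = π(ρ(x)). Computing each image: π(ρ(0)) = π(6) = 0, π(ρ(1)) = π(0) = 5, π(ρ(2)) = π(1) = 4, π(ρ(3)) = π(2) = 6, π(ρ(4)) = π(3) = 2, π(ρ(5)) = π(5) = 1, π(ρ(6)) = π(4) = 3.
Hence π ∘ ρ = [0 5 4 6 2 1 3].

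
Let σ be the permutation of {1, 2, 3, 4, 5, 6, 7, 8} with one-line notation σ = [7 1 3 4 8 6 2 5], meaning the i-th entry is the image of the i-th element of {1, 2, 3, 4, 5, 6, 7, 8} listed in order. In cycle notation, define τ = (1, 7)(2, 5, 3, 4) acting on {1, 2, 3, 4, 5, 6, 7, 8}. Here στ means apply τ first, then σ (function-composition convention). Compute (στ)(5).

3

First apply τ: τ(5) = 3, then σ(3) = 3. Thus (στ)(5) = 3.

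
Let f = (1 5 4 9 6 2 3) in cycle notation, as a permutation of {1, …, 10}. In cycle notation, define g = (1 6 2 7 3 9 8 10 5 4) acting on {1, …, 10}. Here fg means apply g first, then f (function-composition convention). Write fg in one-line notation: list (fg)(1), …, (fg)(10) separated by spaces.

For each element, apply g then f: 1 → 6 → 2; 2 → 7 → 7; 3 → 9 → 6; 4 → 1 → 5; 5 → 4 → 9; 6 → 2 → 3; 7 → 3 → 1; 8 → 10 → 10; 9 → 8 → 8; 10 → 5 → 4.
Collecting the images, fg = [2 7 6 5 9 3 1 10 8 4].

2 7 6 5 9 3 1 10 8 4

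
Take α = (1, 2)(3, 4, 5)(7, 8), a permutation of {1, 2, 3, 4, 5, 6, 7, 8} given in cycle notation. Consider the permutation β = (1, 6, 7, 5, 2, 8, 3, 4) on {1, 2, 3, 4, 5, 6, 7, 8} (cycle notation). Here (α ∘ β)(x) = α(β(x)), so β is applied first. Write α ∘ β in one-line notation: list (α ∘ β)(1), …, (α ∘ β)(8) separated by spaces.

6 7 5 2 1 8 3 4

For each element, apply β then α: 1 → 6 → 6; 2 → 8 → 7; 3 → 4 → 5; 4 → 1 → 2; 5 → 2 → 1; 6 → 7 → 8; 7 → 5 → 3; 8 → 3 → 4.
Collecting the images, α ∘ β = [6 7 5 2 1 8 3 4].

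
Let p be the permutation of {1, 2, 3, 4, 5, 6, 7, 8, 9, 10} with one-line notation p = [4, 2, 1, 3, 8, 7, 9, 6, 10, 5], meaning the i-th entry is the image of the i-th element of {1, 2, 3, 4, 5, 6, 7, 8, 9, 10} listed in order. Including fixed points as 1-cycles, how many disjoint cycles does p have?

The cycle decomposition is (1, 4, 3)(2)(5, 8, 6, 7, 9, 10), which has 3 cycles (counting 1-cycles).

3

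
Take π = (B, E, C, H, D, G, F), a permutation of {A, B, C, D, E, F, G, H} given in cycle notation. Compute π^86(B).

C

B lies in the 7-cycle (B, E, C, H, D, G, F).
Since the cycle has length 7, π^86 acts on it the same as π^2 (86 mod 7 = 2).
Advancing 2 steps from B: B → E → C.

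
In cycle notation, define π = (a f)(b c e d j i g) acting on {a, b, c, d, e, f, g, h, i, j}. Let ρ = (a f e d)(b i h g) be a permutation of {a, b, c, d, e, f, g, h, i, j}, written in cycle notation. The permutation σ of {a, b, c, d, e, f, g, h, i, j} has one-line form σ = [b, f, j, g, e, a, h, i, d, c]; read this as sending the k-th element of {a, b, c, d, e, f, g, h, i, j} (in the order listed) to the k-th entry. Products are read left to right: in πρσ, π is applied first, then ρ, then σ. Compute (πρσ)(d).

c

Apply the permutations in order: π(d) = j, then ρ(j) = j, then σ(j) = c. So (πρσ)(d) = c.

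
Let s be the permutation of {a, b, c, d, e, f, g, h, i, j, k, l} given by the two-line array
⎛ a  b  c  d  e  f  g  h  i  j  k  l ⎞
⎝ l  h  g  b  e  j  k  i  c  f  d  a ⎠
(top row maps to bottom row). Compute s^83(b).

Tracing b → h → … returns to b after 7 steps, so b lies in a 7-cycle (b h i c g k d).
Since the cycle has length 7, s^83 acts on it the same as s^6 (83 mod 7 = 6).
Advancing 6 steps from b: b → h → i → c → g → k → d.

d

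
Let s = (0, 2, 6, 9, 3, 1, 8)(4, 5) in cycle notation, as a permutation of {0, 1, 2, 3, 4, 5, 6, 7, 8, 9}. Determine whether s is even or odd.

odd

The cycle lengths are 7, 2, 1.
A cycle of length ℓ contributes ℓ−1 transpositions, so s is a product of 6 + 1 = 7 transpositions — odd.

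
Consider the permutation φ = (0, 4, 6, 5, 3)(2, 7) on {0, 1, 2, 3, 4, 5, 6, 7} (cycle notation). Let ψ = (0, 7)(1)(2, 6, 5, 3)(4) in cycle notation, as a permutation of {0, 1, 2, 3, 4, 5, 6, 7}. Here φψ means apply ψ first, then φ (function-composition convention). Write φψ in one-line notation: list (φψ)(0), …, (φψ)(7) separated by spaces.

(φψ)(x) = φ(ψ(x)). Computing each image: φ(ψ(0)) = φ(7) = 2, φ(ψ(1)) = φ(1) = 1, φ(ψ(2)) = φ(6) = 5, φ(ψ(3)) = φ(2) = 7, φ(ψ(4)) = φ(4) = 6, φ(ψ(5)) = φ(3) = 0, φ(ψ(6)) = φ(5) = 3, φ(ψ(7)) = φ(0) = 4.
Hence φψ = [2 1 5 7 6 0 3 4].

2 1 5 7 6 0 3 4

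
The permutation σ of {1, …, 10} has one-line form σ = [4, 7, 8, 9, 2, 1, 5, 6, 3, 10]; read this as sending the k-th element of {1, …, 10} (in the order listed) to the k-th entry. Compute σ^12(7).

7

Tracing 7 → 5 → … returns to 7 after 3 steps, so 7 lies in a 3-cycle (2 7 5).
Since the cycle has length 3, σ^12 acts on it the same as σ^0 (12 mod 3 = 0).
So σ^12(7) = 7.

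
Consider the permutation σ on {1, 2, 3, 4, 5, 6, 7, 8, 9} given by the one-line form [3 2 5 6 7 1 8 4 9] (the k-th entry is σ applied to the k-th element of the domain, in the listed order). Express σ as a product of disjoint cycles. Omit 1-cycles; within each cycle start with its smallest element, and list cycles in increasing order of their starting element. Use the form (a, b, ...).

From 1: 1 → 3 → 5 → 7 → 8 → 4 → 6 → 1, closing the cycle (1, 3, 5, 7, 8, 4, 6).
Repeating from the next unused element and collecting all non-trivial cycles gives (1, 3, 5, 7, 8, 4, 6).

(1, 3, 5, 7, 8, 4, 6)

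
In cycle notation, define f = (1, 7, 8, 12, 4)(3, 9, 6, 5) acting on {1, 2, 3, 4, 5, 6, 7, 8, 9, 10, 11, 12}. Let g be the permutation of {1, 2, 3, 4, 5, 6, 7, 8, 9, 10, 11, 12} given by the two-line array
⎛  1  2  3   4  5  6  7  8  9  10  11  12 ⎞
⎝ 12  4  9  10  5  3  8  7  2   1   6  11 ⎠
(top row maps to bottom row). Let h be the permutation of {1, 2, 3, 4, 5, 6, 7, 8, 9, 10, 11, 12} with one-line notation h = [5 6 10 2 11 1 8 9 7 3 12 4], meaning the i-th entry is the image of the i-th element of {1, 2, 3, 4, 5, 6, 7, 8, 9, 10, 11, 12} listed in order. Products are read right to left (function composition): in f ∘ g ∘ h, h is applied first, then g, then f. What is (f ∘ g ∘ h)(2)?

9

Apply the permutations in order: h(2) = 6, then g(6) = 3, then f(3) = 9. So (f ∘ g ∘ h)(2) = 9.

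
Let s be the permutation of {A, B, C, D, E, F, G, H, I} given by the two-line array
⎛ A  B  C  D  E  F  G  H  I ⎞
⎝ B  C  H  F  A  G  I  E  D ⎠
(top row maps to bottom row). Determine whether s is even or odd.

odd

In disjoint-cycle form the cycle lengths are 5, 4.
A cycle of length ℓ contributes ℓ−1 transpositions, so s is a product of 4 + 3 = 7 transpositions — odd.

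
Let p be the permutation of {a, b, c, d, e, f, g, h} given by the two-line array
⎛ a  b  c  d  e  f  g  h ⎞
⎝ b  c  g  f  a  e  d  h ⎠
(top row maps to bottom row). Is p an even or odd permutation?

In disjoint-cycle form the cycle lengths are 7, 1.
A cycle is odd iff its length is even; p has 0 even-length cycles, so sgn(p) = (−1)^0 and p is even.

even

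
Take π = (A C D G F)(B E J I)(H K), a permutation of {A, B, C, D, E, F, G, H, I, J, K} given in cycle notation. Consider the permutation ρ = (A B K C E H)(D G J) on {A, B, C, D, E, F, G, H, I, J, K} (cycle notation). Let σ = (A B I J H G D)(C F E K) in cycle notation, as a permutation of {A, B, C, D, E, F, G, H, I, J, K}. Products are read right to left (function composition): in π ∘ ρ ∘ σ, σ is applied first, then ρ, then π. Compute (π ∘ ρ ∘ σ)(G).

Chase G: σ(G) = D; ρ(D) = G; π(G) = F. Hence (π ∘ ρ ∘ σ)(G) = F.

F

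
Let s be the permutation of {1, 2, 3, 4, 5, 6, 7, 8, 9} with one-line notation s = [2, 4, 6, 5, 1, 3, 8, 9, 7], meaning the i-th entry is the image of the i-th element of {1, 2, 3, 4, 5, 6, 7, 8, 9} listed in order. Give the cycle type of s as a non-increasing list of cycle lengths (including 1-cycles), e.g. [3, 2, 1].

[4, 3, 2]

The disjoint cycles are (1, 2, 4, 5)(3, 6)(7, 8, 9), with lengths 4, 3, 2 in non-increasing order.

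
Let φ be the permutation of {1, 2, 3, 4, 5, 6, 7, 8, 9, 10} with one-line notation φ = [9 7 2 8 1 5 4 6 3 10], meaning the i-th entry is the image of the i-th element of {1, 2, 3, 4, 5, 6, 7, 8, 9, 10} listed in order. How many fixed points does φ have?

The fixed points (elements with φ(x) = x) are {10}, so there is 1.

1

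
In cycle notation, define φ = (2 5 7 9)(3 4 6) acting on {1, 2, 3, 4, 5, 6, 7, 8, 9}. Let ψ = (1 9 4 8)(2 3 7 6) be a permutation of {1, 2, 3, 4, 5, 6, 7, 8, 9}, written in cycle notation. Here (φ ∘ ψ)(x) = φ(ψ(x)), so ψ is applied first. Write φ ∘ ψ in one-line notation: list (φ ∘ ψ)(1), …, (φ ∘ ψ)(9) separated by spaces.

2 4 9 8 7 5 3 1 6

(φ ∘ ψ)(x) = φ(ψ(x)). Computing each image: φ(ψ(1)) = φ(9) = 2, φ(ψ(2)) = φ(3) = 4, φ(ψ(3)) = φ(7) = 9, φ(ψ(4)) = φ(8) = 8, φ(ψ(5)) = φ(5) = 7, φ(ψ(6)) = φ(2) = 5, φ(ψ(7)) = φ(6) = 3, φ(ψ(8)) = φ(1) = 1, φ(ψ(9)) = φ(4) = 6.
Hence φ ∘ ψ = [2 4 9 8 7 5 3 1 6].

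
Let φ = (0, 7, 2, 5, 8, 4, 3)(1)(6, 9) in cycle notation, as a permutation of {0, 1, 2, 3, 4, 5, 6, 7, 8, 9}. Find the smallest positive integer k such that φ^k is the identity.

The disjoint cycles have lengths 7, 2, 1.
The order is lcm(7, 2) = 14.

14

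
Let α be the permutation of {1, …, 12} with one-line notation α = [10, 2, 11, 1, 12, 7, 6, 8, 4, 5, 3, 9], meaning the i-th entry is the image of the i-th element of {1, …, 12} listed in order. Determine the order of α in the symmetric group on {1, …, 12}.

6

The disjoint-cycle form of α has cycle lengths 6, 2, 2, 1, 1.
Since disjoint cycles commute, ord(α) = lcm(6, 2, 2) = 6.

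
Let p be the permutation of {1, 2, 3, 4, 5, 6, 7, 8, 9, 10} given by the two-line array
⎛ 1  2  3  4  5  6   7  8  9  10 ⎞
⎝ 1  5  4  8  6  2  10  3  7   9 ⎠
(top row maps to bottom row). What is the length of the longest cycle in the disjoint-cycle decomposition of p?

Decomposing into disjoint cycles gives (2 5 6)(3 4 8)(7 10 9); the longest has length 3.

3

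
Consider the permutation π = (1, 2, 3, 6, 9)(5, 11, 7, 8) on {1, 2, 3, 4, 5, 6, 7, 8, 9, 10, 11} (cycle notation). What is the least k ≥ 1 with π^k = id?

The cycle type of π is (5, 4, 1, 1).
Since disjoint cycles commute, ord(π) = lcm(5, 4) = 20.

20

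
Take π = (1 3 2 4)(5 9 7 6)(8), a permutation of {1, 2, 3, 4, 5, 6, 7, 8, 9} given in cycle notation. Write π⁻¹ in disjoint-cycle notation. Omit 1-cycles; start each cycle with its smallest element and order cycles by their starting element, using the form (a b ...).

The inverse reverses each cycle.
Reversing each cycle of π and rotating so the smallest element leads gives (1 4 2 3)(5 6 7 9).

(1 4 2 3)(5 6 7 9)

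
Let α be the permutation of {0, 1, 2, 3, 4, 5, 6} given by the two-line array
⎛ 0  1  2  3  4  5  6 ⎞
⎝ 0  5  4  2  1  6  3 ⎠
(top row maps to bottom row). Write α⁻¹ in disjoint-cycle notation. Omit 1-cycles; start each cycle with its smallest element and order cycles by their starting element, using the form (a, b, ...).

(1, 4, 2, 3, 6, 5)

The cycle decomposition of α is (1, 5, 6, 3, 2, 4).
The inverse reverses every cycle; in canonical form, α⁻¹ = (1, 4, 2, 3, 6, 5).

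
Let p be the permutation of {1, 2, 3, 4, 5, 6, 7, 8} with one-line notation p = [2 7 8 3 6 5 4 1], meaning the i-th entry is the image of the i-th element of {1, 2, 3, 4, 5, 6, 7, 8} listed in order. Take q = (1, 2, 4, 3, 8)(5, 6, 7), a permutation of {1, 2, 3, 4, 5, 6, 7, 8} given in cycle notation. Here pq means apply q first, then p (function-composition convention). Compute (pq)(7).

6

(pq)(7) = p(q(7)). q(7) = 5, then p(5) = 6. So (pq)(7) = 6.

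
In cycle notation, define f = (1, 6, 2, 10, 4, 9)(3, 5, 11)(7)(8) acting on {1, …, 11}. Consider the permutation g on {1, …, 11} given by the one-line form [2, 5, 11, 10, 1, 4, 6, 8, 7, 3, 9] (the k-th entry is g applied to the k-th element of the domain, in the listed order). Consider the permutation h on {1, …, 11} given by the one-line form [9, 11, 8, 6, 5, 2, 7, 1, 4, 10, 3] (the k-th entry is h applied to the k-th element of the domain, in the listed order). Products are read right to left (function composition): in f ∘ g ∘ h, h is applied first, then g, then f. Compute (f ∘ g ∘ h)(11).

Chase 11: h(11) = 3; g(3) = 11; f(11) = 3. Hence (f ∘ g ∘ h)(11) = 3.

3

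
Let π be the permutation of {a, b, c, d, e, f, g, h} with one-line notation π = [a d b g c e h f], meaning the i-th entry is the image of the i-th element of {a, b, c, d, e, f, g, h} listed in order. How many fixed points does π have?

The fixed points (elements with π(x) = x) are {a}, so there is 1.

1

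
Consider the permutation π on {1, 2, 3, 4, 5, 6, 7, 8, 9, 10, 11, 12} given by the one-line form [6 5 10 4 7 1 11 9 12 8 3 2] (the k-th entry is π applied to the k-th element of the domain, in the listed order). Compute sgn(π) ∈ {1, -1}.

-1

In disjoint-cycle form the cycle lengths are 9, 2, 1.
A cycle of length ℓ contributes ℓ−1 transpositions, so π is a product of 8 + 1 = 9 transpositions — odd.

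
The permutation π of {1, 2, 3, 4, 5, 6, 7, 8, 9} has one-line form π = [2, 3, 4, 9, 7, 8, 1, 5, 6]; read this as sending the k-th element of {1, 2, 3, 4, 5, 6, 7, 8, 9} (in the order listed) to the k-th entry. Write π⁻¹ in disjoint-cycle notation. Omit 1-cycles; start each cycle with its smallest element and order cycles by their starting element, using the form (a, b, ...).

The cycle decomposition of π is (1, 2, 3, 4, 9, 6, 8, 5, 7).
Reversing each cycle (and rotating so the smallest element leads) gives π⁻¹ = (1, 7, 5, 8, 6, 9, 4, 3, 2).

(1, 7, 5, 8, 6, 9, 4, 3, 2)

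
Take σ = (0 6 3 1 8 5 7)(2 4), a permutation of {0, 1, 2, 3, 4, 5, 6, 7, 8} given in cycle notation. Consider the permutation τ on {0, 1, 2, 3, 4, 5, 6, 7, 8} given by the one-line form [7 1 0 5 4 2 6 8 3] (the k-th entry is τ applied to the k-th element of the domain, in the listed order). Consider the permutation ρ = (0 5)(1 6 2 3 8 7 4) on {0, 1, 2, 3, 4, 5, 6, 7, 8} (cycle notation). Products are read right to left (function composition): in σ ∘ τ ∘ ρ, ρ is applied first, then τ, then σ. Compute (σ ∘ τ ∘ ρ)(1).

3

Chase 1: ρ(1) = 6; τ(6) = 6; σ(6) = 3. Hence (σ ∘ τ ∘ ρ)(1) = 3.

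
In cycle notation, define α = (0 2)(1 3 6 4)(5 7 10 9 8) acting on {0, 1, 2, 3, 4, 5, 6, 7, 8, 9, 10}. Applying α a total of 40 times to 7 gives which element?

7

7 lies in the 5-cycle (5 7 10 9 8).
Powers repeat with period 5 on this cycle, and 40 mod 5 = 0, so α^40(7) = α^0(7).
So α^40(7) = 7.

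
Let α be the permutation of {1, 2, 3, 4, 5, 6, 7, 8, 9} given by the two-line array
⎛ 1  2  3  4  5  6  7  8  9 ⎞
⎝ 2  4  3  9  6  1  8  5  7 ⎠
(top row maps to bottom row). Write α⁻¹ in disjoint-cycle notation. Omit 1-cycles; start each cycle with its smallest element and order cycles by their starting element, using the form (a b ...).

First write α in disjoint cycles: (1 2 4 9 7 8 5 6).
The inverse reverses every cycle; in canonical form, α⁻¹ = (1 6 5 8 7 9 4 2).

(1 6 5 8 7 9 4 2)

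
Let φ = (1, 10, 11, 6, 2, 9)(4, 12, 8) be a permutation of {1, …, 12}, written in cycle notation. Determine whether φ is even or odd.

The cycle lengths are 6, 3, 1, 1, 1.
A cycle is odd iff its length is even; φ has 1 even-length cycle, so sgn(φ) = (−1)^1 and φ is odd.

odd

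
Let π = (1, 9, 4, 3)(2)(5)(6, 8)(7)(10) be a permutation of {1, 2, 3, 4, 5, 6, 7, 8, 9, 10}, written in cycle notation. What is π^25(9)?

4

9 lies in the 4-cycle (1, 9, 4, 3).
Powers repeat with period 4 on this cycle, and 25 mod 4 = 1, so π^25(9) = π^1(9).
Stepping 1 place around the cycle: 9 → 4.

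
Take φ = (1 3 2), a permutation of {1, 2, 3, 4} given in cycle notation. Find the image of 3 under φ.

2

3 appears in (1 3 2); the next entry (wrapping around) is 2.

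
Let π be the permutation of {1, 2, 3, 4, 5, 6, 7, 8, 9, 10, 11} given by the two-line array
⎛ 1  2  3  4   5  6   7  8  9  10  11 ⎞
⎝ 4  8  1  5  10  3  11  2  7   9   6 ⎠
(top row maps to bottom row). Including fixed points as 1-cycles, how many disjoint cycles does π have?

The cycle decomposition is (1, 4, 5, 10, 9, 7, 11, 6, 3)(2, 8), which has 2 cycles (counting 1-cycles).

2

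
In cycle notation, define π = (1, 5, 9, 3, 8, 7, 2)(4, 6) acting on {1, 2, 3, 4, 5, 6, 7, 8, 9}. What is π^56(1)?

1 lies in the 7-cycle (1, 5, 9, 3, 8, 7, 2).
Since the cycle has length 7, π^56 acts on it the same as π^0 (56 mod 7 = 0).
So π^56(1) = 1.

1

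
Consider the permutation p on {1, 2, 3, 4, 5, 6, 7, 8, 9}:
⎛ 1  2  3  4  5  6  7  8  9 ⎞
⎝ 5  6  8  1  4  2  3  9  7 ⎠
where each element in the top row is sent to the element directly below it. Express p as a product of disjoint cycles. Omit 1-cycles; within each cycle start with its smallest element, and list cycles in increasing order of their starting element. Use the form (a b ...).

From 1: 1 → 5 → 4 → 1, closing the cycle (1 5 4).
Continuing from each remaining unvisited element yields (1 5 4)(2 6)(3 8 9 7).

(1 5 4)(2 6)(3 8 9 7)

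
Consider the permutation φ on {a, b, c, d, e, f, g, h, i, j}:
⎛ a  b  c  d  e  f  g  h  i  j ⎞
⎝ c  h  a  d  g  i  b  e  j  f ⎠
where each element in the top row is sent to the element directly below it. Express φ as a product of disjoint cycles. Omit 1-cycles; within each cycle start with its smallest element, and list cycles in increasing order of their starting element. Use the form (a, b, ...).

(a, c)(b, h, e, g)(f, i, j)

Start at a and follow images: a → c → a, giving the cycle (a, c).
Continuing from each remaining unvisited element yields (a, c)(b, h, e, g)(f, i, j).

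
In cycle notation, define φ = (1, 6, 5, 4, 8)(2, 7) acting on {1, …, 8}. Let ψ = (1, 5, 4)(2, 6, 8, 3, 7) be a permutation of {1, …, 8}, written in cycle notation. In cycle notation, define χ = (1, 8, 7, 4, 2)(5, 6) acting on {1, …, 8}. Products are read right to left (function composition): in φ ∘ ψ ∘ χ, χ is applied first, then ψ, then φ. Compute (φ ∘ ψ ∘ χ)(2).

4

(φ ∘ ψ ∘ χ)(2) = φ(ψ(χ(2))). χ(2) = 1, then ψ(1) = 5, then φ(5) = 4, so the result is 4.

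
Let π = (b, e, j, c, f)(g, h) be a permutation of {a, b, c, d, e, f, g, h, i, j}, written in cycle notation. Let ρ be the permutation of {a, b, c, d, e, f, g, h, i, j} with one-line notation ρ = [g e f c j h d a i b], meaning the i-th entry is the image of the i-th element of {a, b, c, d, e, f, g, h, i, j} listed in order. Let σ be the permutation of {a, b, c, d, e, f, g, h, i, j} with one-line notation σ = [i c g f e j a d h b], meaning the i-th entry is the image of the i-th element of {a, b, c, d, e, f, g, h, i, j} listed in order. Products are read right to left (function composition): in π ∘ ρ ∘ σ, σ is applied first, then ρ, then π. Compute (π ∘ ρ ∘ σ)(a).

i

(π ∘ ρ ∘ σ)(a) = π(ρ(σ(a))). σ(a) = i, then ρ(i) = i, then π(i) = i, so the result is i.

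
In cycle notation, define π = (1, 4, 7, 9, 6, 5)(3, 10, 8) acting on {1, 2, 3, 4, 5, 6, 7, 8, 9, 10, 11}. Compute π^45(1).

1 lies in the 6-cycle (1, 4, 7, 9, 6, 5).
Powers repeat with period 6 on this cycle, and 45 mod 6 = 3, so π^45(1) = π^3(1).
Advancing 3 steps from 1: 1 → 4 → 7 → 9.

9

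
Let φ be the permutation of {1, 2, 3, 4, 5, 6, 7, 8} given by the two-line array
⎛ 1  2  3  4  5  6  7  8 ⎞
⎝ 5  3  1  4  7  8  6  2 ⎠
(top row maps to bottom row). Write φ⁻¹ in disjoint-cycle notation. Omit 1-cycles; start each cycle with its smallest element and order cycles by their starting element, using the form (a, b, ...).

(1, 3, 2, 8, 6, 7, 5)

First write φ in disjoint cycles: (1, 5, 7, 6, 8, 2, 3).
Reversing each cycle (and rotating so the smallest element leads) gives φ⁻¹ = (1, 3, 2, 8, 6, 7, 5).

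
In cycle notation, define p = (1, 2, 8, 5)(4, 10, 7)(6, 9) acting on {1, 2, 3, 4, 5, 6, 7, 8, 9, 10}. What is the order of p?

The disjoint cycles have lengths 4, 3, 2, 1.
Since disjoint cycles commute, ord(p) = lcm(4, 3, 2) = 12.

12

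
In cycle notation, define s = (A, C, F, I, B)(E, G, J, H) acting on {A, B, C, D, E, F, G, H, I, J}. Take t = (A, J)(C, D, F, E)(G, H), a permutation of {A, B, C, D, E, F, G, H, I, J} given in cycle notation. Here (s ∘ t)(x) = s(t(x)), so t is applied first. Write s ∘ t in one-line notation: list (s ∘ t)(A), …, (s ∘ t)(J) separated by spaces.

For each element, apply t then s: A → J → H; B → B → A; C → D → D; D → F → I; E → C → F; F → E → G; G → H → E; H → G → J; I → I → B; J → A → C.
Collecting the images, s ∘ t = [H A D I F G E J B C].

H A D I F G E J B C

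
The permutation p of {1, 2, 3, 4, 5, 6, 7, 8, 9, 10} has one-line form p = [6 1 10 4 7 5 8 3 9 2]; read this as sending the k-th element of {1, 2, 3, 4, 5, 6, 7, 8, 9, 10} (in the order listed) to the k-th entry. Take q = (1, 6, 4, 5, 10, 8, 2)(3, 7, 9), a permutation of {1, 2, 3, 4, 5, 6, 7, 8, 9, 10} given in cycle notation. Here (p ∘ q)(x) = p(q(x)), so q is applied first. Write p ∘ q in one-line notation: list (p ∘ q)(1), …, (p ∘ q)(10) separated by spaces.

5 6 8 7 2 4 9 1 10 3

Chase each element through q then p: 1 → 6 → 5; 2 → 1 → 6; 3 → 7 → 8; 4 → 5 → 7; 5 → 10 → 2; 6 → 4 → 4; 7 → 9 → 9; 8 → 2 → 1; 9 → 3 → 10; 10 → 8 → 3.
Collecting the images, p ∘ q = [5 6 8 7 2 4 9 1 10 3].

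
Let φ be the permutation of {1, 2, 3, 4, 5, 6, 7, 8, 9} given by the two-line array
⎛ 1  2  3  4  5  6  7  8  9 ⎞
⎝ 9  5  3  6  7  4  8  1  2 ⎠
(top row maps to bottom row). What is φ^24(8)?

8

Tracing 8 → 1 → … returns to 8 after 6 steps, so 8 lies in a 6-cycle (1 9 2 5 7 8).
Since the cycle has length 6, φ^24 acts on it the same as φ^0 (24 mod 6 = 0).
So φ^24(8) = 8.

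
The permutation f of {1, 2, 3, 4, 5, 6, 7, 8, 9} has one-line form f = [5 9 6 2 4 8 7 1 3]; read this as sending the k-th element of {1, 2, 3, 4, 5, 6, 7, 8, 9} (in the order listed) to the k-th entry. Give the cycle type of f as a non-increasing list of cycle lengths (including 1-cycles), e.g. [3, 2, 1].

The disjoint cycles are (1, 5, 4, 2, 9, 3, 6, 8)(7), with lengths 8, 1 in non-increasing order.

[8, 1]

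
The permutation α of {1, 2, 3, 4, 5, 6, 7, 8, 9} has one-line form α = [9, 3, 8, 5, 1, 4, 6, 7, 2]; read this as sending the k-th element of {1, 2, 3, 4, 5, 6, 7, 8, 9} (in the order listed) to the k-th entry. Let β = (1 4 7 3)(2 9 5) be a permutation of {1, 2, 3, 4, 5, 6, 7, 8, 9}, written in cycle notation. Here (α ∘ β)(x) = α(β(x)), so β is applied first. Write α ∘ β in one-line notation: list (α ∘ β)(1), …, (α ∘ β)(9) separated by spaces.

For each element, apply β then α: 1 → 4 → 5; 2 → 9 → 2; 3 → 1 → 9; 4 → 7 → 6; 5 → 2 → 3; 6 → 6 → 4; 7 → 3 → 8; 8 → 8 → 7; 9 → 5 → 1.
Collecting the images, α ∘ β = [5 2 9 6 3 4 8 7 1].

5 2 9 6 3 4 8 7 1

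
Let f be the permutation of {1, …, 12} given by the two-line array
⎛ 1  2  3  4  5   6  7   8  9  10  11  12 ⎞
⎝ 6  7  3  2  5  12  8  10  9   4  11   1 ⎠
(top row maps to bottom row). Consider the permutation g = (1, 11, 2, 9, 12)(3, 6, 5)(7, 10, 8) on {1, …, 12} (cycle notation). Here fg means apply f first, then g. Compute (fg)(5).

3

(fg)(5) = g(f(5)). f(5) = 5, then g(5) = 3. So (fg)(5) = 3.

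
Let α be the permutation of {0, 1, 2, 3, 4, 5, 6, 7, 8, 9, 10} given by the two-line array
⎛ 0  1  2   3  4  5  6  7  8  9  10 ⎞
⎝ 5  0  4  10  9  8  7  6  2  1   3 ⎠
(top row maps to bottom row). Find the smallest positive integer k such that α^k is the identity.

14

Decomposing into disjoint cycles gives cycle lengths 7, 2, 2.
The order of α is the least common multiple of its cycle lengths: lcm(7, 2, 2) = 14.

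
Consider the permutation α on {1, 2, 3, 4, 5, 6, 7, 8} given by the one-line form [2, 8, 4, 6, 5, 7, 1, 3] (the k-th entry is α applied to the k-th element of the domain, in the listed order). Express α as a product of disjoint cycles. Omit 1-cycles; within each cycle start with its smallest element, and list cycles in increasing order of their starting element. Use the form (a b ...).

(1 2 8 3 4 6 7)

Start at 1 and follow images: 1 → 2 → 8 → 3 → 4 → 6 → 7 → 1, giving the cycle (1 2 8 3 4 6 7).
Continuing from each remaining unvisited element yields (1 2 8 3 4 6 7).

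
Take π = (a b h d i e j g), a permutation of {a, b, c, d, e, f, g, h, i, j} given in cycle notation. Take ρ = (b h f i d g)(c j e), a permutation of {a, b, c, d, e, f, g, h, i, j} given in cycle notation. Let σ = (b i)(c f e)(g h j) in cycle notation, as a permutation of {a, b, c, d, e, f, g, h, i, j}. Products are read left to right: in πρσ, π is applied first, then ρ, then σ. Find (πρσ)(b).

(πρσ)(b) = σ(ρ(π(b))). π(b) = h, then ρ(h) = f, then σ(f) = e, so the result is e.

e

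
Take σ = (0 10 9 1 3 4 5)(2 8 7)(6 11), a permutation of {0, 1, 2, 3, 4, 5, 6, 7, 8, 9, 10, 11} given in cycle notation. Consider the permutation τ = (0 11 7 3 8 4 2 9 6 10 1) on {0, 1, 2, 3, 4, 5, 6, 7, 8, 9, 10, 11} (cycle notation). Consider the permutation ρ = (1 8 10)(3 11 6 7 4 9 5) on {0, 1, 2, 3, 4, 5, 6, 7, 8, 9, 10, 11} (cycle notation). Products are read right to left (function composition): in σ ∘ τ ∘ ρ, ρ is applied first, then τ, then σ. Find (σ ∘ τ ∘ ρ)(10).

Chase 10: ρ(10) = 1; τ(1) = 0; σ(0) = 10. Hence (σ ∘ τ ∘ ρ)(10) = 10.

10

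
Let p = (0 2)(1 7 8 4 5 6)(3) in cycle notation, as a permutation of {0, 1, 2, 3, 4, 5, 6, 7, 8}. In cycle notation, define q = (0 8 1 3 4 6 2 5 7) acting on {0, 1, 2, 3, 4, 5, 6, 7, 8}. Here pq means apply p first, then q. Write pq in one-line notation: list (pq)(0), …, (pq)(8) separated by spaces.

5 0 8 4 7 2 3 1 6

(pq)(x) = q(p(x)). Computing each image: q(p(0)) = q(2) = 5, q(p(1)) = q(7) = 0, q(p(2)) = q(0) = 8, q(p(3)) = q(3) = 4, q(p(4)) = q(5) = 7, q(p(5)) = q(6) = 2, q(p(6)) = q(1) = 3, q(p(7)) = q(8) = 1, q(p(8)) = q(4) = 6.
Hence pq = [5 0 8 4 7 2 3 1 6].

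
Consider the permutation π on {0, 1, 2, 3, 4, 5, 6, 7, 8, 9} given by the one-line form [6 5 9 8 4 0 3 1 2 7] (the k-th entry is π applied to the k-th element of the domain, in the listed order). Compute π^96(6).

1

Tracing 6 → 3 → … returns to 6 after 9 steps, so 6 lies in a 9-cycle (0 6 3 8 2 9 7 1 5).
Powers repeat with period 9 on this cycle, and 96 mod 9 = 6, so π^96(6) = π^6(6).
Stepping 6 places around the cycle: 6 → 3 → 8 → 2 → 9 → 7 → 1.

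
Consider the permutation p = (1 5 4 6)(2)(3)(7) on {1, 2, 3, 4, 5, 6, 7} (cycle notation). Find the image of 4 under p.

6

4 appears in (1 5 4 6); the next entry (wrapping around) is 6.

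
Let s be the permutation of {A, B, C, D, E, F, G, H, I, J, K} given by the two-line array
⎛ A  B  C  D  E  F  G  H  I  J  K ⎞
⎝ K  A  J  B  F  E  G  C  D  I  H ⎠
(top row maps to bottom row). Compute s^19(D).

Tracing D → B → … returns to D after 8 steps, so D lies in an 8-cycle (A K H C J I D B).
Powers repeat with period 8 on this cycle, and 19 mod 8 = 3, so s^19(D) = s^3(D).
Advancing 3 steps from D: D → B → A → K.

K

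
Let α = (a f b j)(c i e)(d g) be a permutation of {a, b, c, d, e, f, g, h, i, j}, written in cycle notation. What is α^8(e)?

i

e lies in the 3-cycle (c i e).
On a 3-cycle, α^3 is the identity, so α^8 = α^2 there (8 ≡ 2 mod 3).
Advancing 2 steps from e: e → c → i.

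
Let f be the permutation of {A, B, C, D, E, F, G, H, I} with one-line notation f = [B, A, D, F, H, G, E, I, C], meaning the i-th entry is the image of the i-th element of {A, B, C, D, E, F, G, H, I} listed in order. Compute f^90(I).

Tracing I → C → … returns to I after 7 steps, so I lies in a 7-cycle (C, D, F, G, E, H, I).
Since the cycle has length 7, f^90 acts on it the same as f^6 (90 mod 7 = 6).
Advancing 6 steps from I: I → C → D → F → G → E → H.

H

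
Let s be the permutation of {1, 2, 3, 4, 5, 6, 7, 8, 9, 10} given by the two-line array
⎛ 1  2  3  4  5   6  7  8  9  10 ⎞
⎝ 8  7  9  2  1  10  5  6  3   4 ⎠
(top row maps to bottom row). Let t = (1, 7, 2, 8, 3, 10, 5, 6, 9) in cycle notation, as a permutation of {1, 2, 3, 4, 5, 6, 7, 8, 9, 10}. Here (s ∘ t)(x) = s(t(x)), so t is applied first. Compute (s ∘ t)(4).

2

t(4) = 4, then s(4) = 2; composing gives (s ∘ t)(4) = 2.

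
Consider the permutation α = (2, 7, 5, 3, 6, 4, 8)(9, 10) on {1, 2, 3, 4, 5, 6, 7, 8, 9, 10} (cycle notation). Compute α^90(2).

8

2 lies in the 7-cycle (2, 7, 5, 3, 6, 4, 8).
On a 7-cycle, α^7 is the identity, so α^90 = α^6 there (90 ≡ 6 mod 7).
Advancing 6 steps from 2: 2 → 7 → 5 → 3 → 6 → 4 → 8.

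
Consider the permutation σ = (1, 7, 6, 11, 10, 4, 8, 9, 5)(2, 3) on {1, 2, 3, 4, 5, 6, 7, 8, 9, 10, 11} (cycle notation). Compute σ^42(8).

11

8 lies in the 9-cycle (1, 7, 6, 11, 10, 4, 8, 9, 5).
Powers repeat with period 9 on this cycle, and 42 mod 9 = 6, so σ^42(8) = σ^6(8).
Stepping 6 places around the cycle: 8 → 9 → 5 → 1 → 7 → 6 → 11.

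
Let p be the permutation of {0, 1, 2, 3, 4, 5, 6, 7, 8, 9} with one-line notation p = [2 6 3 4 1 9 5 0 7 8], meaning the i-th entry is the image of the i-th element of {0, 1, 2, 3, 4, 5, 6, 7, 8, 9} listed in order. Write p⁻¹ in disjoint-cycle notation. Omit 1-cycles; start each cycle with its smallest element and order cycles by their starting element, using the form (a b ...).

First write p in disjoint cycles: (0 2 3 4 1 6 5 9 8 7).
Reversing each cycle (and rotating so the smallest element leads) gives p⁻¹ = (0 7 8 9 5 6 1 4 3 2).

(0 7 8 9 5 6 1 4 3 2)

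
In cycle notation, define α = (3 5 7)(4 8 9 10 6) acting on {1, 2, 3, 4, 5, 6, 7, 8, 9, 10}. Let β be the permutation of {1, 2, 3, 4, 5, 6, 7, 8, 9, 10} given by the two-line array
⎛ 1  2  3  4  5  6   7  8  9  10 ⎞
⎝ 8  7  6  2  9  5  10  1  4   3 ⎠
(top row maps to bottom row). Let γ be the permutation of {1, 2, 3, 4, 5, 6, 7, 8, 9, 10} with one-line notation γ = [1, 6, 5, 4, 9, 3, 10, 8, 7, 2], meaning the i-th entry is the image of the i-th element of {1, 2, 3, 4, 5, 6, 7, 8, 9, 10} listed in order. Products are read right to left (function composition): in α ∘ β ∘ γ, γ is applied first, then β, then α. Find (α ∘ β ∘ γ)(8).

1

(α ∘ β ∘ γ)(8) = α(β(γ(8))). γ(8) = 8, then β(8) = 1, then α(1) = 1, so the result is 1.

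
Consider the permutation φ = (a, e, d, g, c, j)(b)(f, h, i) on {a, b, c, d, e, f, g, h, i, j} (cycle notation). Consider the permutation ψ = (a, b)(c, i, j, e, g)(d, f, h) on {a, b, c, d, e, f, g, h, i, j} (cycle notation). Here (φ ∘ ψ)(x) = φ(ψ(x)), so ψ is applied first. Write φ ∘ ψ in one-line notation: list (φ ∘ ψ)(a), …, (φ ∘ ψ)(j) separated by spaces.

b e f h c i j g a d

For each element, apply ψ then φ: a → b → b; b → a → e; c → i → f; d → f → h; e → g → c; f → h → i; g → c → j; h → d → g; i → j → a; j → e → d.
Collecting the images, φ ∘ ψ = [b e f h c i j g a d].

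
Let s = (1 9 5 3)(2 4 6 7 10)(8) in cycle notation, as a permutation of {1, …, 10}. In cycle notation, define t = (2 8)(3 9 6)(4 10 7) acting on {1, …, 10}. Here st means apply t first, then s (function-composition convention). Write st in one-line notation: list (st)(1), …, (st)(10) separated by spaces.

9 8 5 2 3 1 6 4 7 10

(st)(x) = s(t(x)). Computing each image: s(t(1)) = s(1) = 9, s(t(2)) = s(8) = 8, s(t(3)) = s(9) = 5, s(t(4)) = s(10) = 2, s(t(5)) = s(5) = 3, s(t(6)) = s(3) = 1, s(t(7)) = s(4) = 6, s(t(8)) = s(2) = 4, s(t(9)) = s(6) = 7, s(t(10)) = s(7) = 10.
Hence st = [9 8 5 2 3 1 6 4 7 10].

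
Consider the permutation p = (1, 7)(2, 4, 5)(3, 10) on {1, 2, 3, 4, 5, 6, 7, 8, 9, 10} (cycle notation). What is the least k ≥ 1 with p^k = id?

The cycle type of p is (3, 2, 2, 1, 1, 1).
The order is lcm(3, 2, 2) = 6.

6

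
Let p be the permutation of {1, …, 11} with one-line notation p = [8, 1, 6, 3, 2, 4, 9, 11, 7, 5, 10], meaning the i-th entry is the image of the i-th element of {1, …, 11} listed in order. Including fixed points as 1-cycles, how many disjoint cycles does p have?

The cycle decomposition is (1 8 11 10 5 2)(3 6 4)(7 9), which has 3 cycles (counting 1-cycles).

3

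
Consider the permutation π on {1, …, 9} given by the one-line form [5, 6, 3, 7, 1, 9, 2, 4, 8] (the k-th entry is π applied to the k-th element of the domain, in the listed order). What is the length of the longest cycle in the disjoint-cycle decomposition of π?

6

Decomposing into disjoint cycles gives (1, 5)(2, 6, 9, 8, 4, 7); the longest has length 6.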